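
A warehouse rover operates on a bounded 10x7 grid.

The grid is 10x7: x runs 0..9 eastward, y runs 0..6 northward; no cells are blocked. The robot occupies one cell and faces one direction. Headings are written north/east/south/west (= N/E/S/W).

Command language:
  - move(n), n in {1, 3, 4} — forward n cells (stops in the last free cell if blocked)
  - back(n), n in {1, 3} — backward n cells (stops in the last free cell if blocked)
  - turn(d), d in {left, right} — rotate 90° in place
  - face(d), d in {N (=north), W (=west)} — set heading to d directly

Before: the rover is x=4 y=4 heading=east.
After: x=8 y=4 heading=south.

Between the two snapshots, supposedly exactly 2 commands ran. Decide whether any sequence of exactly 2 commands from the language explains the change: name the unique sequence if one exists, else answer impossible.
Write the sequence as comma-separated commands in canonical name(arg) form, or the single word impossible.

key: position moved to (8,4) AND the heading swung to S — translation plus rotation needed
initial: x=4 y=4 heading=east
[1] after move(4): x=8 y=4 heading=east
[2] after turn(right): x=8 y=4 heading=south
no other 2-command option fits: unique.

move(4), turn(right)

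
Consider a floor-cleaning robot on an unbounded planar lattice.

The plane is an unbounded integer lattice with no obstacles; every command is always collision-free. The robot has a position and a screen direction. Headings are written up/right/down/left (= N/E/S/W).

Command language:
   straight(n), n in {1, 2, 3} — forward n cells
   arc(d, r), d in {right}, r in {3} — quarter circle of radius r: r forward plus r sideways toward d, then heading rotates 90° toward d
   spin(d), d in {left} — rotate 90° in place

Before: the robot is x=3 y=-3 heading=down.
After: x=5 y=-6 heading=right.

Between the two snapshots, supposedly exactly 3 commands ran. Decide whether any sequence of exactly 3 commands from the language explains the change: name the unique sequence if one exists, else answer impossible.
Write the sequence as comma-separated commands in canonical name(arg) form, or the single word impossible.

straight(3), spin(left), straight(2)

key: position moved to (5,-6) AND the heading swung to E — translation plus rotation needed
start: x=3 y=-3 heading=down
t=1 straight(3) ⇒ x=3 y=-6 heading=down
t=2 spin(left) ⇒ x=3 y=-6 heading=right
t=3 straight(2) ⇒ x=5 y=-6 heading=right
no rival 3-sequence matches.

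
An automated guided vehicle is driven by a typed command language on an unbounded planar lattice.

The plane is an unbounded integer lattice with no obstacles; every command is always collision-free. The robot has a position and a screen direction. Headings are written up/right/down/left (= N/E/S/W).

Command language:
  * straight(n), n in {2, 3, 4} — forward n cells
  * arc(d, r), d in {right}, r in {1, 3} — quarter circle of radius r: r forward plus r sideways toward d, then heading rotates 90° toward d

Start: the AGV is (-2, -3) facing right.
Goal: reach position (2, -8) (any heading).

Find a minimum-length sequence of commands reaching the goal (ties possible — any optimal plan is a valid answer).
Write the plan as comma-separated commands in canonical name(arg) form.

start: (-2, -3) facing right
t=1 straight(3) ⇒ (1, -3) facing right
t=2 arc(right, 1) ⇒ (2, -4) facing down
t=3 straight(4) ⇒ (2, -8) facing down
minimal: 3 command(s), checked below 3.

straight(3), arc(right, 1), straight(4)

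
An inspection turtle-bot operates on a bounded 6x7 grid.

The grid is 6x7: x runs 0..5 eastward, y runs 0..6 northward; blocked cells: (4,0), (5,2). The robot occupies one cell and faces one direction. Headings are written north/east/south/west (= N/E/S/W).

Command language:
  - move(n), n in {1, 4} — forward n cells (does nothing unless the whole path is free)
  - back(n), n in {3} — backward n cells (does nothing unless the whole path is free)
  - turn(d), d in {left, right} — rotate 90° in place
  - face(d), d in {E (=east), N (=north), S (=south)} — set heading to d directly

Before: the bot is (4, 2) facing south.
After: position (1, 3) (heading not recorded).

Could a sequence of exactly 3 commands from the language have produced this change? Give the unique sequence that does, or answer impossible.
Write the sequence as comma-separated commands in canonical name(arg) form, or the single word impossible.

impossible

no 3-step route produces this change.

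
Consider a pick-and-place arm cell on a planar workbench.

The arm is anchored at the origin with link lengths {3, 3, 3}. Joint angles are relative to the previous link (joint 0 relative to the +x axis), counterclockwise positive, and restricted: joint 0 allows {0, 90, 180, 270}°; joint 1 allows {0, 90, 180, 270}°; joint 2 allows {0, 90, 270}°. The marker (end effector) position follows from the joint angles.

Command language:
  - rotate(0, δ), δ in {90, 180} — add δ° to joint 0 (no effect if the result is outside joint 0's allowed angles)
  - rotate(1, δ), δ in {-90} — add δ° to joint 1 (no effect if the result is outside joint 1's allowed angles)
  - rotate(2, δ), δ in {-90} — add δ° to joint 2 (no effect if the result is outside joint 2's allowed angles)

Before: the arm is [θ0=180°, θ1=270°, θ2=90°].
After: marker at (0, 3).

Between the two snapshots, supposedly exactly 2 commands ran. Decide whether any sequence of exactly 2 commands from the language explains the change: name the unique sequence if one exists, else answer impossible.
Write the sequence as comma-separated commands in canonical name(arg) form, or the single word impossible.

rotate(2, -90), rotate(2, -90)

from: [θ0=180°, θ1=270°, θ2=90°]
1. rotate(2, -90) → [θ0=180°, θ1=270°, θ2=0°]
2. rotate(2, -90) → [θ0=180°, θ1=270°, θ2=270°]
no other 2-command option fits: unique.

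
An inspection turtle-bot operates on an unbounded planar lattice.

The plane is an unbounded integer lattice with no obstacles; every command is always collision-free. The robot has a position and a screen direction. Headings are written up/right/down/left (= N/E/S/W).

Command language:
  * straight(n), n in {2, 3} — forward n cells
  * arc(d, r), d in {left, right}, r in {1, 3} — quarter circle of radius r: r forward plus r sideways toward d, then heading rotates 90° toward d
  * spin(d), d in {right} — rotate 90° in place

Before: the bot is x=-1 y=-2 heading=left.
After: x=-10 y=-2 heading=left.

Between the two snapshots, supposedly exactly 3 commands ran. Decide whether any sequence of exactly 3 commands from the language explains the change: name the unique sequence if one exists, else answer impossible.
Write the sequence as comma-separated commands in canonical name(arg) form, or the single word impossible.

straight(3), straight(3), straight(3)

key: still facing W at the end — nothing in the sequence rotates
from: x=-1 y=-2 heading=left
step 1 (straight(3)): x=-4 y=-2 heading=left
step 2 (straight(3)): x=-7 y=-2 heading=left
step 3 (straight(3)): x=-10 y=-2 heading=left
no other 3-command option fits: unique.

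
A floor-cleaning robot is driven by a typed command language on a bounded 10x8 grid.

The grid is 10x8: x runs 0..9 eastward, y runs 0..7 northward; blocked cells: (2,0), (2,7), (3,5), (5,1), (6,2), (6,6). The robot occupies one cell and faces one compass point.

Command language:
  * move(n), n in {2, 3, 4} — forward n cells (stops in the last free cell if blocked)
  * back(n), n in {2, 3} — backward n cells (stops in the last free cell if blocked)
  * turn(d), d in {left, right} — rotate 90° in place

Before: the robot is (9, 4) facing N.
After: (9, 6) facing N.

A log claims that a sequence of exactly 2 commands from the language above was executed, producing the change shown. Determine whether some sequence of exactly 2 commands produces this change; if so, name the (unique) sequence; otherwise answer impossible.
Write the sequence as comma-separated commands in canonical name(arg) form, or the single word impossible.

key: order matters: swapping back(2) and move(4) lands elsewhere
t0: (9, 4) facing N
1. back(2) → (9, 2) facing N
2. move(4) → (9, 6) facing N
uniquely the one of 49 2-step routes that fits.

back(2), move(4)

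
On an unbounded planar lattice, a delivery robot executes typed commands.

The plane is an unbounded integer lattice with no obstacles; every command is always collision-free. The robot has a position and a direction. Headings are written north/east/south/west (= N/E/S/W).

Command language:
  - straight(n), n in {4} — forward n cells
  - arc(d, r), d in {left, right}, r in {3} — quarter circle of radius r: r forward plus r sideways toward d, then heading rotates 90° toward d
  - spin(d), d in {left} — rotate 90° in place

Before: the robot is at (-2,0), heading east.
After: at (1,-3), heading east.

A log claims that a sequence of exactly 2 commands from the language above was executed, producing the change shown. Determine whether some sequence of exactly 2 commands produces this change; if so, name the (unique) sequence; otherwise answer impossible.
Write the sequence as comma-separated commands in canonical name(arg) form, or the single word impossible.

arc(right, 3), spin(left)

key: order matters: swapping arc(right, 3) and spin(left) lands elsewhere
initial: at (-2,0), heading east
1. arc(right, 3) → at (1,-3), heading south
2. spin(left) → at (1,-3), heading east
uniquely the one of 16 2-step routes that fits.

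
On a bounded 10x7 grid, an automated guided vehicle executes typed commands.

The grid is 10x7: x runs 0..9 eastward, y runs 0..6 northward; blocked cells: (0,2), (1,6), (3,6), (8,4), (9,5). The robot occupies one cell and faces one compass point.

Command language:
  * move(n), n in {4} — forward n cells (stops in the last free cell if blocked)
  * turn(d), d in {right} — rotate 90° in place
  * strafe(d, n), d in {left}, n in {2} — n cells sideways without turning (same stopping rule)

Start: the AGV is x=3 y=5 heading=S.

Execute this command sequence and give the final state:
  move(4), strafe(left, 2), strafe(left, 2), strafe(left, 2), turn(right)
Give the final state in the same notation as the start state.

begin: x=3 y=5 heading=S
[1] after move(4): x=3 y=1 heading=S
[2] after strafe(left, 2): x=5 y=1 heading=S
[3] after strafe(left, 2): x=7 y=1 heading=S
[4] after strafe(left, 2): x=9 y=1 heading=S
[5] after turn(right): x=9 y=1 heading=W

x=9 y=1 heading=W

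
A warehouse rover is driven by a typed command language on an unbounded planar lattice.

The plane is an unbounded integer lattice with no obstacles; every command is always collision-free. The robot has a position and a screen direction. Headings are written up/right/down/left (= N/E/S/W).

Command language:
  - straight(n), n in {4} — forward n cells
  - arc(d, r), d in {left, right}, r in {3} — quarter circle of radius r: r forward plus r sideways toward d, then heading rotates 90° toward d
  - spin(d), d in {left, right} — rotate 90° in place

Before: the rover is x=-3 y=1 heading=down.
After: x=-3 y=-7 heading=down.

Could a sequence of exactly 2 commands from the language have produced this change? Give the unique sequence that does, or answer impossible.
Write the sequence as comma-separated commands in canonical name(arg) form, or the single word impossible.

key: heading stays S — no command in the sequence turns
initial: x=-3 y=1 heading=down
1. straight(4) → x=-3 y=-3 heading=down
2. straight(4) → x=-3 y=-7 heading=down
uniquely the one of 25 2-step routes that fits.

straight(4), straight(4)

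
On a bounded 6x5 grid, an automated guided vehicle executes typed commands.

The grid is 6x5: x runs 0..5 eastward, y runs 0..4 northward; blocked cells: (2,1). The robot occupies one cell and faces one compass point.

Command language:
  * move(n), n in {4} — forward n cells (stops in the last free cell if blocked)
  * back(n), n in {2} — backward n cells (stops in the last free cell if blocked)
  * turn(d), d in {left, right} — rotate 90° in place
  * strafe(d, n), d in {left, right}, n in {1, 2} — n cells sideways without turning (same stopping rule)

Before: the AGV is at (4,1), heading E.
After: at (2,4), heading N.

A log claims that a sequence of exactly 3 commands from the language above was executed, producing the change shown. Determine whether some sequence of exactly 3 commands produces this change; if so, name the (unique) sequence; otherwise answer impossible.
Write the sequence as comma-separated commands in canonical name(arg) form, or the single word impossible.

turn(left), move(4), strafe(left, 2)

key: running strafe(left, 2) before turn(left) would end elsewhere — order is forced
from: at (4,1), heading E
t=1 turn(left) ⇒ at (4,1), heading N
t=2 move(4) ⇒ at (4,4), heading N
t=3 strafe(left, 2) ⇒ at (2,4), heading N
no rival 3-sequence matches.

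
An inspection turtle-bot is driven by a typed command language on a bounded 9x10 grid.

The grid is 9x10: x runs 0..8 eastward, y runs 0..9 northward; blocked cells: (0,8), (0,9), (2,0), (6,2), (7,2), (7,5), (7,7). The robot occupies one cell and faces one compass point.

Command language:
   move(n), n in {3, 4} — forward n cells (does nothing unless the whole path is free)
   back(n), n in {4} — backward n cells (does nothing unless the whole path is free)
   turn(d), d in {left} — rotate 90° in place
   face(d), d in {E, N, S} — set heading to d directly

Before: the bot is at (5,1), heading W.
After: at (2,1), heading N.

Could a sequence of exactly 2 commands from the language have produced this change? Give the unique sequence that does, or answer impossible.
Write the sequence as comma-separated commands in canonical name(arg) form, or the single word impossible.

key: position moved to (2,1) AND the heading swung to N — translation plus rotation needed
initial: at (5,1), heading W
t=1 move(3) ⇒ at (2,1), heading W
t=2 face(N) ⇒ at (2,1), heading N
uniquely the one of 49 2-step routes that fits.

move(3), face(N)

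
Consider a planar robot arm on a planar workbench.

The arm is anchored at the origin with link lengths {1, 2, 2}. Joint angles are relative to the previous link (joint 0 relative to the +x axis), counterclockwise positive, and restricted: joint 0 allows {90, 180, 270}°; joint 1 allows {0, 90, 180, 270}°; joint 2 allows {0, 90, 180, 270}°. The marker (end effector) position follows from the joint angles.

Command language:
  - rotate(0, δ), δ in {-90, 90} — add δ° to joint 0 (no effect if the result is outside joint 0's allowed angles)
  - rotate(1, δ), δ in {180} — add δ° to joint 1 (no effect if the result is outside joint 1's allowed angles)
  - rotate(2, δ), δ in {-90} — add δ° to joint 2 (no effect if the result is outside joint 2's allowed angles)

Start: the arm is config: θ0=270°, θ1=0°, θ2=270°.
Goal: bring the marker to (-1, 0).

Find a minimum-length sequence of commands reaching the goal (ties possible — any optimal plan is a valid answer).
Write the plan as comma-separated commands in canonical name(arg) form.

begin: config: θ0=270°, θ1=0°, θ2=270°
t=1 rotate(0, -90) ⇒ config: θ0=180°, θ1=0°, θ2=270°
t=2 rotate(2, -90) ⇒ config: θ0=180°, θ1=0°, θ2=180°
no 1-step plan works, so 2 is optimal.

rotate(0, -90), rotate(2, -90)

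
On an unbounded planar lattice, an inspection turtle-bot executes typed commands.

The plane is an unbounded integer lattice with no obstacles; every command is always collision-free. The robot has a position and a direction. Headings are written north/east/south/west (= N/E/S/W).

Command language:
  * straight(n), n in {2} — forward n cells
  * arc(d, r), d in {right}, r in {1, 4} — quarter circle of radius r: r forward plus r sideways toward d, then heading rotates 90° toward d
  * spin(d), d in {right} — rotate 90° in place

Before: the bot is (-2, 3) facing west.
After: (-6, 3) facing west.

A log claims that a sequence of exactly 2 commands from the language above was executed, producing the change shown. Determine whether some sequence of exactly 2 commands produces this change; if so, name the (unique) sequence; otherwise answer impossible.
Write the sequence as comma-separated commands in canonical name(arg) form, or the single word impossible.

key: still facing W at the end — nothing in the sequence rotates
start: (-2, 3) facing west
step 1 (straight(2)): (-4, 3) facing west
step 2 (straight(2)): (-6, 3) facing west
all 16 alternatives checked — unique.

straight(2), straight(2)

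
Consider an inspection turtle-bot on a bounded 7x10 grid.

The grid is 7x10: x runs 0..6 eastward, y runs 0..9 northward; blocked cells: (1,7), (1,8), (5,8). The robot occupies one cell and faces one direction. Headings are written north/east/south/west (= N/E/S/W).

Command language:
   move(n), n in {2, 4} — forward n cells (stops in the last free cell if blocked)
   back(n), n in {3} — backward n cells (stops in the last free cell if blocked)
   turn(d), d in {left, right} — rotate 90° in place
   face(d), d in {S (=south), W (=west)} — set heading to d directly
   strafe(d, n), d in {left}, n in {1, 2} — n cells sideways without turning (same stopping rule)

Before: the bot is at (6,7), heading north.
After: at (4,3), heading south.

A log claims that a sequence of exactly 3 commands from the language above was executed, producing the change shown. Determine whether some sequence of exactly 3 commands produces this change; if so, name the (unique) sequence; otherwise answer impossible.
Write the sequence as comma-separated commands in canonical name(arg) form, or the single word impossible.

strafe(left, 2), face(S), move(4)

key: cell and facing (now S) both changed — the 3 commands mix motion and turning
start: at (6,7), heading north
[1] after strafe(left, 2): at (4,7), heading north
[2] after face(S): at (4,7), heading south
[3] after move(4): at (4,3), heading south
all 729 alternatives checked — unique.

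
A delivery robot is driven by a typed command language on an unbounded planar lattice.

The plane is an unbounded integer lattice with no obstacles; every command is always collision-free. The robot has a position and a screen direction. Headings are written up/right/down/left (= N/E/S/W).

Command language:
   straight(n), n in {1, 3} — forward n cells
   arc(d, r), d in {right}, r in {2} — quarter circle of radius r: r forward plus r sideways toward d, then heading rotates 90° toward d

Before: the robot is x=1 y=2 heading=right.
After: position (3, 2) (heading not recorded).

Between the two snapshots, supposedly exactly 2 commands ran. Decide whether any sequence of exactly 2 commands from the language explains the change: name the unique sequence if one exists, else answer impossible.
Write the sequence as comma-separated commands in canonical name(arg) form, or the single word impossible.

from: x=1 y=2 heading=right
1. straight(1) → x=2 y=2 heading=right
2. straight(1) → x=3 y=2 heading=right
all 9 alternatives checked — unique.

straight(1), straight(1)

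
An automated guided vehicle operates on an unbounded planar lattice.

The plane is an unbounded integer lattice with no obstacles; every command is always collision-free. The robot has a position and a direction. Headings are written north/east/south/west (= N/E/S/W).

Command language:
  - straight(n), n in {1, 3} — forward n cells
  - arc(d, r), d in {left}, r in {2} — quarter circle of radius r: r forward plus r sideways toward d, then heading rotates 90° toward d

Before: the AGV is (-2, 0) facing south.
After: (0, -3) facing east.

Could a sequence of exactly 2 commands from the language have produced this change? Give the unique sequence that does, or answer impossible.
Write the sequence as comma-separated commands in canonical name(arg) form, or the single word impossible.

straight(1), arc(left, 2)

key: position moved to (0,-3) AND the heading swung to E — translation plus rotation needed
begin: (-2, 0) facing south
t=1 straight(1) ⇒ (-2, -1) facing south
t=2 arc(left, 2) ⇒ (0, -3) facing east
uniquely the one of 9 2-step routes that fits.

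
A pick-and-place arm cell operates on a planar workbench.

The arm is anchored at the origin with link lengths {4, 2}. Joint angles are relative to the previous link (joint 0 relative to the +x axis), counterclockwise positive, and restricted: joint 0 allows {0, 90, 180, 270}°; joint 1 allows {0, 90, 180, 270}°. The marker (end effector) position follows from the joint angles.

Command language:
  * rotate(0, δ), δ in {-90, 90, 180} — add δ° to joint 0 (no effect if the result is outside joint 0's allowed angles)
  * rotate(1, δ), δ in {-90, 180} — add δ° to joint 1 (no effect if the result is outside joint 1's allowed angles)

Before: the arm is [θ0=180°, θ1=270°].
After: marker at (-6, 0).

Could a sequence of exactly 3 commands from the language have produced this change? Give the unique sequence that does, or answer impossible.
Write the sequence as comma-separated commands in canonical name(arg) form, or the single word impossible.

begin: [θ0=180°, θ1=270°]
[1] after rotate(1, -90): [θ0=180°, θ1=180°]
[2] after rotate(1, -90): [θ0=180°, θ1=90°]
[3] after rotate(1, -90): [θ0=180°, θ1=0°]
no rival 3-sequence matches.

rotate(1, -90), rotate(1, -90), rotate(1, -90)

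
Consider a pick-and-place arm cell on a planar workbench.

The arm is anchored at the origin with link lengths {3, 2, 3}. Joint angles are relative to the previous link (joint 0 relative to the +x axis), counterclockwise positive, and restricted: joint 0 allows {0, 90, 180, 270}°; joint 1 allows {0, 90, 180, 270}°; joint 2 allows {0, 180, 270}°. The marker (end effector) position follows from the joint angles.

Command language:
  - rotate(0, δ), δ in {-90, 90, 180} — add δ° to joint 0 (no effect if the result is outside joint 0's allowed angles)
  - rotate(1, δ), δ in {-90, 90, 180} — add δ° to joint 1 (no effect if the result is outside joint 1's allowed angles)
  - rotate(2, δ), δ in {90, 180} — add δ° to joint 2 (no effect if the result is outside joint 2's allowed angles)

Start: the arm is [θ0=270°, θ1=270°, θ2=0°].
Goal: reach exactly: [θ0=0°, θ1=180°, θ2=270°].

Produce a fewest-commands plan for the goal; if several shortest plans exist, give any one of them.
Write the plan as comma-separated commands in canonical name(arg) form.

rotate(2, 180), rotate(0, 90), rotate(1, -90), rotate(2, 90)

t0: [θ0=270°, θ1=270°, θ2=0°]
t=1 rotate(2, 180) ⇒ [θ0=270°, θ1=270°, θ2=180°]
t=2 rotate(0, 90) ⇒ [θ0=0°, θ1=270°, θ2=180°]
t=3 rotate(1, -90) ⇒ [θ0=0°, θ1=180°, θ2=180°]
t=4 rotate(2, 90) ⇒ [θ0=0°, θ1=180°, θ2=270°]
minimal: 4 command(s), checked below 4.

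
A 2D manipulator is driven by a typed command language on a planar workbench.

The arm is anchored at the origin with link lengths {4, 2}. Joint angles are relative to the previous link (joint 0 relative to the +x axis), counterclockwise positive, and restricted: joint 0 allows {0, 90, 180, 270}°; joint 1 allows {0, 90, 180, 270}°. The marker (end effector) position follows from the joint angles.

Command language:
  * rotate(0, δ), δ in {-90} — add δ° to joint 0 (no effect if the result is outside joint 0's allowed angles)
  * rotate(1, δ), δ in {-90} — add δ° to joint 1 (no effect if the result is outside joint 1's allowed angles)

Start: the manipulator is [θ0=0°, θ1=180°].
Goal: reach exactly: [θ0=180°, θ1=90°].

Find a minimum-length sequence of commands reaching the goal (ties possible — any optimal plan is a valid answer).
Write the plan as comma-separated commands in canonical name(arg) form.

start: [θ0=0°, θ1=180°]
t=1 rotate(1, -90) ⇒ [θ0=0°, θ1=90°]
t=2 rotate(0, -90) ⇒ [θ0=270°, θ1=90°]
t=3 rotate(0, -90) ⇒ [θ0=180°, θ1=90°]
shorter routes all fall short; 3 is best.

rotate(1, -90), rotate(0, -90), rotate(0, -90)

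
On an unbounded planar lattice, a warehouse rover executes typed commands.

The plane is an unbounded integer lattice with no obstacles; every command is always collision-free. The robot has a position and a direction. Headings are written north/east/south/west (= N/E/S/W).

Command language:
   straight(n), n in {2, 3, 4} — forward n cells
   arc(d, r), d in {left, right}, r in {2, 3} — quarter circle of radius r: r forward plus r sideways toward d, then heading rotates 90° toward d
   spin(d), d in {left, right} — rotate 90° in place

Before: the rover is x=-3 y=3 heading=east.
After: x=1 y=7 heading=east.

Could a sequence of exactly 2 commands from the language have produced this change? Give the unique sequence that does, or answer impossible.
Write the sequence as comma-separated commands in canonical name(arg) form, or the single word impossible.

arc(left, 2), arc(right, 2)

key: still facing E at the end — net rotation zero over 2 steps
start: x=-3 y=3 heading=east
[1] after arc(left, 2): x=-1 y=5 heading=north
[2] after arc(right, 2): x=1 y=7 heading=east
uniquely the one of 81 2-step routes that fits.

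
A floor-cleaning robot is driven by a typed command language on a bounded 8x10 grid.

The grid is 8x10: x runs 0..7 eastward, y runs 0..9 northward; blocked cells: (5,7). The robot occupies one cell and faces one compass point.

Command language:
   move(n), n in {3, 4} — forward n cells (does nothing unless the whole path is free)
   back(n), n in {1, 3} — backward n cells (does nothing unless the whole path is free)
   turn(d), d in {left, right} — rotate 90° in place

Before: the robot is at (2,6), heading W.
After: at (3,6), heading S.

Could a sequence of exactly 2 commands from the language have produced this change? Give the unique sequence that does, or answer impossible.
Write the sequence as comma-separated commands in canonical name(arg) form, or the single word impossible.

back(1), turn(left)

key: order matters: swapping back(1) and turn(left) lands elsewhere
start: at (2,6), heading W
1. back(1) → at (3,6), heading W
2. turn(left) → at (3,6), heading S
no rival 2-sequence matches.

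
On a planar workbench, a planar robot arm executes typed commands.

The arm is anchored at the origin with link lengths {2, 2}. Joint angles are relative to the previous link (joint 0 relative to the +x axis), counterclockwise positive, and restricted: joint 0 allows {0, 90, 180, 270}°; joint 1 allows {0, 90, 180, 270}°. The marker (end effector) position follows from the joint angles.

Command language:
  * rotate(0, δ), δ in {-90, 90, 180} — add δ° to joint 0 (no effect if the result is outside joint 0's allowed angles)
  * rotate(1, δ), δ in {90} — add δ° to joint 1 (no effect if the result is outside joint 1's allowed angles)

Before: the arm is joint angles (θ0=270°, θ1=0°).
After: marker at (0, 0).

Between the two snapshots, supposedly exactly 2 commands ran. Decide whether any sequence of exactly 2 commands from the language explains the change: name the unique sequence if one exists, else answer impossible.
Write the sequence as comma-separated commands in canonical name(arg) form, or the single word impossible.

t0: joint angles (θ0=270°, θ1=0°)
1. rotate(1, 90) → joint angles (θ0=270°, θ1=90°)
2. rotate(1, 90) → joint angles (θ0=270°, θ1=180°)
no rival 2-sequence matches.

rotate(1, 90), rotate(1, 90)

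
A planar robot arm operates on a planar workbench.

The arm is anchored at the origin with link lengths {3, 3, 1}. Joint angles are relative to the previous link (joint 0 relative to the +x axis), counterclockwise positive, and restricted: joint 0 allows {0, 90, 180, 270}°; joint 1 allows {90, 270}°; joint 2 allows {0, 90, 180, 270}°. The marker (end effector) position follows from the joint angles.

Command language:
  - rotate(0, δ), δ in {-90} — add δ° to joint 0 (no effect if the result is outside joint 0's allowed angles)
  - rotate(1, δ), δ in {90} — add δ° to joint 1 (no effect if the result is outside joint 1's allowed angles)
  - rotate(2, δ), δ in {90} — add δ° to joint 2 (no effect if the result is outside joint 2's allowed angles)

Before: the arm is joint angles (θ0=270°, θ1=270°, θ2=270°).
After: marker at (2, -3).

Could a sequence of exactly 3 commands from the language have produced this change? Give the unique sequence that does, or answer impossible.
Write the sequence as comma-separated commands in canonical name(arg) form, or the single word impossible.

rotate(0, -90), rotate(0, -90), rotate(0, -90)

start: joint angles (θ0=270°, θ1=270°, θ2=270°)
t=1 rotate(0, -90) ⇒ joint angles (θ0=180°, θ1=270°, θ2=270°)
t=2 rotate(0, -90) ⇒ joint angles (θ0=90°, θ1=270°, θ2=270°)
t=3 rotate(0, -90) ⇒ joint angles (θ0=0°, θ1=270°, θ2=270°)
uniquely the one of 27 3-step routes that fits.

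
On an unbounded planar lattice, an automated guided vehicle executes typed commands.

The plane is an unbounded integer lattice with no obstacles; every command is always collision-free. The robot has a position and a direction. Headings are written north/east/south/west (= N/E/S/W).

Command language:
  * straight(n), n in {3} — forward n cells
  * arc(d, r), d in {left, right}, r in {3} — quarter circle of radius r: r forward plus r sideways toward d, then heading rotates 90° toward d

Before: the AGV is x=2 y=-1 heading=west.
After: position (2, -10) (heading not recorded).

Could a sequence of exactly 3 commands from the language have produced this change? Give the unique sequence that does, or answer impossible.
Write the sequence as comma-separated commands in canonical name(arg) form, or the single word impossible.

arc(left, 3), straight(3), arc(left, 3)

initial: x=2 y=-1 heading=west
[1] after arc(left, 3): x=-1 y=-4 heading=south
[2] after straight(3): x=-1 y=-7 heading=south
[3] after arc(left, 3): x=2 y=-10 heading=east
uniquely the one of 27 3-step routes that fits.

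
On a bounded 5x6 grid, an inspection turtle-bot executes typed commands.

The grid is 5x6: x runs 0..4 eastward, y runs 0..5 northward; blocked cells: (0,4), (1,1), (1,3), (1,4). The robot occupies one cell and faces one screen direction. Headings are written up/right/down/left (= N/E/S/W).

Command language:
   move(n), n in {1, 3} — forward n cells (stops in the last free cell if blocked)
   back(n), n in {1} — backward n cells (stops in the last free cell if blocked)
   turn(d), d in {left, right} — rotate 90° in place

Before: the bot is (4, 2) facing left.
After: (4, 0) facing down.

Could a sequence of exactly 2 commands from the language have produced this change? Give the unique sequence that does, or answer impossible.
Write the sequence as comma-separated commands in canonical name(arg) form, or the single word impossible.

key: order matters: swapping turn(left) and move(3) lands elsewhere
start: (4, 2) facing left
[1] after turn(left): (4, 2) facing down
[2] after move(3): (4, 0) facing down
no other 2-command option fits: unique.

turn(left), move(3)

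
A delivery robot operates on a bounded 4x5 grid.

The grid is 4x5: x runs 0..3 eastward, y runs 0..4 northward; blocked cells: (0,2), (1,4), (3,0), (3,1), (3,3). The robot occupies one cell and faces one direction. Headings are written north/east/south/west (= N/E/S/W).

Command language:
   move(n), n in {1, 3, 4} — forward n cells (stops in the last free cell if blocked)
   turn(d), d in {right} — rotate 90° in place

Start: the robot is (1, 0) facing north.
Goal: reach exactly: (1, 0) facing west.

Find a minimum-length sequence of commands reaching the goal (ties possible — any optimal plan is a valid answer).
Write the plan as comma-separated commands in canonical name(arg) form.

turn(right), turn(right), turn(right)

t0: (1, 0) facing north
1. turn(right) → (1, 0) facing east
2. turn(right) → (1, 0) facing south
3. turn(right) → (1, 0) facing west
minimal: 3 command(s), checked below 3.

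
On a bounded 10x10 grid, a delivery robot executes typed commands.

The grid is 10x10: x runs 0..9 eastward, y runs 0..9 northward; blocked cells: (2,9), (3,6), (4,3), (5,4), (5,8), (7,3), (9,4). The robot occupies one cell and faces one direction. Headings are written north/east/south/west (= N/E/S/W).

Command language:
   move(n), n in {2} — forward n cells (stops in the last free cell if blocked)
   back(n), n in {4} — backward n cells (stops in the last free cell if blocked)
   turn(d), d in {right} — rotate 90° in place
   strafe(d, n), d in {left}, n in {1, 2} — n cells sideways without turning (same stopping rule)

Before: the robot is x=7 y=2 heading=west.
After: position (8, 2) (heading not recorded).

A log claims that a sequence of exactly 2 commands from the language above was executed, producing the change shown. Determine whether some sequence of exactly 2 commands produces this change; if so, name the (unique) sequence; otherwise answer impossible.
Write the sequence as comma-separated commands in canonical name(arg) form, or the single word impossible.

every 2-command combo misses the target.

impossible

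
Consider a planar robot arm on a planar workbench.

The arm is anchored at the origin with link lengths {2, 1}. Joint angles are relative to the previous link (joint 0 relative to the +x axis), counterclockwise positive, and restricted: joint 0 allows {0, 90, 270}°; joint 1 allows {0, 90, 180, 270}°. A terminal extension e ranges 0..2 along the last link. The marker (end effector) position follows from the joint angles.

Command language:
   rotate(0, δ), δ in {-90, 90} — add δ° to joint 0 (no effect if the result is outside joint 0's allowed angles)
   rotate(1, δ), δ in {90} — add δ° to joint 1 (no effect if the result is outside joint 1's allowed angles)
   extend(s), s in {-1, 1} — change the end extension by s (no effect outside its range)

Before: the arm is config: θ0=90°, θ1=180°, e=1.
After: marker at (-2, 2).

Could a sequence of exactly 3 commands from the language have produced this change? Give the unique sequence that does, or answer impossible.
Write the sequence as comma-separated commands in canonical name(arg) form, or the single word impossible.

rotate(1, 90), rotate(1, 90), rotate(1, 90)

start: config: θ0=90°, θ1=180°, e=1
t=1 rotate(1, 90) ⇒ config: θ0=90°, θ1=270°, e=1
t=2 rotate(1, 90) ⇒ config: θ0=90°, θ1=0°, e=1
t=3 rotate(1, 90) ⇒ config: θ0=90°, θ1=90°, e=1
no rival 3-sequence matches.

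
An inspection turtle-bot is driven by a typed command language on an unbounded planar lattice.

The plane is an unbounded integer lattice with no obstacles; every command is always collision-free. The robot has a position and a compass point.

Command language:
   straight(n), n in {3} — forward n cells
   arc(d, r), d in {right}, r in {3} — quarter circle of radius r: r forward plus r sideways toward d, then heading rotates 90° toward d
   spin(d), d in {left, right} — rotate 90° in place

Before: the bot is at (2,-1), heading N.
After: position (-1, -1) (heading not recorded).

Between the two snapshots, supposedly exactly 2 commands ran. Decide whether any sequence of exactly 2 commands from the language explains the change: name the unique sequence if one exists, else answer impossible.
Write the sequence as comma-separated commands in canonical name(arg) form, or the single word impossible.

key: running straight(3) before spin(left) would end elsewhere — order is forced
begin: at (2,-1), heading N
step 1 (spin(left)): at (2,-1), heading W
step 2 (straight(3)): at (-1,-1), heading W
no other 2-command option fits: unique.

spin(left), straight(3)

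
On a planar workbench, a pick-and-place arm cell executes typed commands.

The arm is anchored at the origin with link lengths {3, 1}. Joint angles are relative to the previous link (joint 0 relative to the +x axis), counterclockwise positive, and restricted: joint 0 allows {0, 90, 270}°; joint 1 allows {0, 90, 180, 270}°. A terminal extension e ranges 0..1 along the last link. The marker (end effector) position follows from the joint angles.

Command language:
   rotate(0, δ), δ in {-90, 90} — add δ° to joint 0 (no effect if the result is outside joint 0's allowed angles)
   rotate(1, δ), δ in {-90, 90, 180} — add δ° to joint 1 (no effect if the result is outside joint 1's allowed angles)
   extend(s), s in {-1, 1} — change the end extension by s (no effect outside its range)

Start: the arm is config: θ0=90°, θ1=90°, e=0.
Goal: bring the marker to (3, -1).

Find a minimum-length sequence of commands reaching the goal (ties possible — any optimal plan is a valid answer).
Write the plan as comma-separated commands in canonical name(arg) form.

rotate(1, 180), rotate(0, -90)

start: config: θ0=90°, θ1=90°, e=0
[1] after rotate(1, 180): config: θ0=90°, θ1=270°, e=0
[2] after rotate(0, -90): config: θ0=0°, θ1=270°, e=0
minimal: 2 command(s), checked below 2.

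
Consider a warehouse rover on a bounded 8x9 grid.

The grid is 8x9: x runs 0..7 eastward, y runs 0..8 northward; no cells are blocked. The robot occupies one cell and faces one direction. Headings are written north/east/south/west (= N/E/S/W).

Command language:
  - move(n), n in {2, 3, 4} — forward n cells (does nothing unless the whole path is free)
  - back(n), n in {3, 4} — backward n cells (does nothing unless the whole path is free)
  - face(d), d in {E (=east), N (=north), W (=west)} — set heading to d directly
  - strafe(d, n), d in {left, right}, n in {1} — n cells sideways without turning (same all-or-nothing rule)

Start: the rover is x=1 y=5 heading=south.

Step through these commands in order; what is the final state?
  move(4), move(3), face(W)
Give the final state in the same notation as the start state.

t0: x=1 y=5 heading=south
[1] after move(4): x=1 y=1 heading=south
[2] after move(3): x=1 y=1 heading=south
[3] after face(W): x=1 y=1 heading=west

x=1 y=1 heading=west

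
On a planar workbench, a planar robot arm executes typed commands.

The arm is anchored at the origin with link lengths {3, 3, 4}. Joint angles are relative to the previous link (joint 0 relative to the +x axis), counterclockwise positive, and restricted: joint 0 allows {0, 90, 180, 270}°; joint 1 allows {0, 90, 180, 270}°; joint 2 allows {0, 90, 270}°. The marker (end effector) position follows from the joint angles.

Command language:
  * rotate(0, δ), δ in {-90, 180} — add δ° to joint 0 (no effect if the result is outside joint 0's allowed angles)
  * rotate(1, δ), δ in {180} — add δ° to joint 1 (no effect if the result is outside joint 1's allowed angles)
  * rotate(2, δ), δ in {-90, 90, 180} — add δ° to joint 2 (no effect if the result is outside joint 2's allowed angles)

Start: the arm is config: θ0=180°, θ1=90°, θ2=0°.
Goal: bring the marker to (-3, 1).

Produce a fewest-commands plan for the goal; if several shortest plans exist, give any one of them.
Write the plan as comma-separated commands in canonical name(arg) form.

rotate(0, 180), rotate(1, 180), rotate(0, -90), rotate(2, -90)

start: config: θ0=180°, θ1=90°, θ2=0°
t=1 rotate(0, 180) ⇒ config: θ0=0°, θ1=90°, θ2=0°
t=2 rotate(1, 180) ⇒ config: θ0=0°, θ1=270°, θ2=0°
t=3 rotate(0, -90) ⇒ config: θ0=270°, θ1=270°, θ2=0°
t=4 rotate(2, -90) ⇒ config: θ0=270°, θ1=270°, θ2=270°
minimal: 4 command(s), checked below 4.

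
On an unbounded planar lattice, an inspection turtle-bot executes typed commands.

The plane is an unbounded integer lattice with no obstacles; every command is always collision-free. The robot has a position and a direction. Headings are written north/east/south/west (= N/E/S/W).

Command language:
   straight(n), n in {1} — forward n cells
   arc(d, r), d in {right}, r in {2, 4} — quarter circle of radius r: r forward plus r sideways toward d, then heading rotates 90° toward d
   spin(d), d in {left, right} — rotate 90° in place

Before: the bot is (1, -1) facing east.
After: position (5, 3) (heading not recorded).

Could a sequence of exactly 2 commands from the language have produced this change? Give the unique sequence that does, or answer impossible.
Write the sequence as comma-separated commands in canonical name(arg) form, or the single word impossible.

spin(left), arc(right, 4)

key: order matters: swapping spin(left) and arc(right, 4) lands elsewhere
t0: (1, -1) facing east
[1] after spin(left): (1, -1) facing north
[2] after arc(right, 4): (5, 3) facing east
no rival 2-sequence matches.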